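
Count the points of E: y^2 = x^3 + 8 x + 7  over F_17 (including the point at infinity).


For each x in F_17, count y with y^2 = x^3 + 8 x + 7 mod 17:
  x = 1: RHS = 16, y in [4, 13]  -> 2 point(s)
  x = 4: RHS = 1, y in [1, 16]  -> 2 point(s)
  x = 5: RHS = 2, y in [6, 11]  -> 2 point(s)
  x = 6: RHS = 16, y in [4, 13]  -> 2 point(s)
  x = 7: RHS = 15, y in [7, 10]  -> 2 point(s)
  x = 9: RHS = 9, y in [3, 14]  -> 2 point(s)
  x = 10: RHS = 16, y in [4, 13]  -> 2 point(s)
  x = 11: RHS = 15, y in [7, 10]  -> 2 point(s)
  x = 13: RHS = 13, y in [8, 9]  -> 2 point(s)
  x = 15: RHS = 0, y in [0]  -> 1 point(s)
  x = 16: RHS = 15, y in [7, 10]  -> 2 point(s)
Affine points: 21. Add the point at infinity: total = 22.

#E(F_17) = 22


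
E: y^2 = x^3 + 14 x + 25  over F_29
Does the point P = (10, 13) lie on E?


Check whether y^2 = x^3 + 14 x + 25 (mod 29) for (x, y) = (10, 13).
LHS: y^2 = 13^2 mod 29 = 24
RHS: x^3 + 14 x + 25 = 10^3 + 14*10 + 25 mod 29 = 5
LHS != RHS

No, not on the curve


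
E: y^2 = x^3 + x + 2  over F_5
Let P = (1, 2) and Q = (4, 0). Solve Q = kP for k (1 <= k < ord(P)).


Enumerate multiples of P until we hit Q = (4, 0):
  1P = (1, 2)
  2P = (4, 0)
Match found at i = 2.

k = 2


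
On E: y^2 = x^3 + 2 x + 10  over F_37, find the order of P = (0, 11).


Compute successive multiples of P until we hit O:
  1P = (0, 11)
  2P = (26, 27)
  3P = (7, 16)
  4P = (29, 0)
  5P = (7, 21)
  6P = (26, 10)
  7P = (0, 26)
  8P = O

ord(P) = 8


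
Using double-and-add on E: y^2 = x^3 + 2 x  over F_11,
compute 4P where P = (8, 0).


k = 4 = 100_2 (binary, LSB first: 001)
Double-and-add from P = (8, 0):
  bit 0 = 0: acc unchanged = O
  bit 1 = 0: acc unchanged = O
  bit 2 = 1: acc = O + O = O

4P = O


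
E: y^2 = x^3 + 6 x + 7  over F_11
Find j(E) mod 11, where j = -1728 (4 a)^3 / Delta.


Delta = -16(4 a^3 + 27 b^2) mod 11 = 10
-1728 * (4 a)^3 = -1728 * (4*6)^3 mod 11 = 3
j = 3 * 10^(-1) mod 11 = 8

j = 8 (mod 11)


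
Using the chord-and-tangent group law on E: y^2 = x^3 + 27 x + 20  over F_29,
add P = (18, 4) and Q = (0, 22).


P != Q, so use the chord formula.
s = (y2 - y1) / (x2 - x1) = (18) / (11) mod 29 = 28
x3 = s^2 - x1 - x2 mod 29 = 28^2 - 18 - 0 = 12
y3 = s (x1 - x3) - y1 mod 29 = 28 * (18 - 12) - 4 = 19

P + Q = (12, 19)


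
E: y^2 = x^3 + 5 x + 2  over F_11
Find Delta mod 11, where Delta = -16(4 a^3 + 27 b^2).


4 a^3 + 27 b^2 = 4*5^3 + 27*2^2 = 500 + 108 = 608
Delta = -16 * (608) = -9728
Delta mod 11 = 7

Delta = 7 (mod 11)


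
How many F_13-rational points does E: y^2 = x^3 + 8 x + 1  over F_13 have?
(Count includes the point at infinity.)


For each x in F_13, count y with y^2 = x^3 + 8 x + 1 mod 13:
  x = 0: RHS = 1, y in [1, 12]  -> 2 point(s)
  x = 1: RHS = 10, y in [6, 7]  -> 2 point(s)
  x = 2: RHS = 12, y in [5, 8]  -> 2 point(s)
  x = 3: RHS = 0, y in [0]  -> 1 point(s)
  x = 5: RHS = 10, y in [6, 7]  -> 2 point(s)
  x = 7: RHS = 10, y in [6, 7]  -> 2 point(s)
  x = 9: RHS = 9, y in [3, 10]  -> 2 point(s)
  x = 11: RHS = 3, y in [4, 9]  -> 2 point(s)
Affine points: 15. Add the point at infinity: total = 16.

#E(F_13) = 16


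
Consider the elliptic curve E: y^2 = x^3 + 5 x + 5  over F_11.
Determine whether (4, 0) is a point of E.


Check whether y^2 = x^3 + 5 x + 5 (mod 11) for (x, y) = (4, 0).
LHS: y^2 = 0^2 mod 11 = 0
RHS: x^3 + 5 x + 5 = 4^3 + 5*4 + 5 mod 11 = 1
LHS != RHS

No, not on the curve


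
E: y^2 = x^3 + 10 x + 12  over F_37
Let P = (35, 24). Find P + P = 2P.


Doubling: s = (3 x1^2 + a) / (2 y1)
s = (3*35^2 + 10) / (2*24) mod 37 = 2
x3 = s^2 - 2 x1 mod 37 = 2^2 - 2*35 = 8
y3 = s (x1 - x3) - y1 mod 37 = 2 * (35 - 8) - 24 = 30

2P = (8, 30)


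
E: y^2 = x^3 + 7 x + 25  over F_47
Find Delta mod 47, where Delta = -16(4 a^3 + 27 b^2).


4 a^3 + 27 b^2 = 4*7^3 + 27*25^2 = 1372 + 16875 = 18247
Delta = -16 * (18247) = -291952
Delta mod 47 = 12

Delta = 12 (mod 47)


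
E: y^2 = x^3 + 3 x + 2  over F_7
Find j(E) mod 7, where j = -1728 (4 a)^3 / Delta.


Delta = -16(4 a^3 + 27 b^2) mod 7 = 2
-1728 * (4 a)^3 = -1728 * (4*3)^3 mod 7 = 6
j = 6 * 2^(-1) mod 7 = 3

j = 3 (mod 7)


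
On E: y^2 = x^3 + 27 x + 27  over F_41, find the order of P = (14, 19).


Compute successive multiples of P until we hit O:
  1P = (14, 19)
  2P = (13, 22)
  3P = (23, 8)
  4P = (6, 35)
  5P = (25, 3)
  6P = (38, 1)
  7P = (28, 12)
  8P = (30, 30)
  ... (continuing to 18P)
  18P = O

ord(P) = 18


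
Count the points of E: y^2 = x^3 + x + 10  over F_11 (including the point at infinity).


For each x in F_11, count y with y^2 = x^3 + 1 x + 10 mod 11:
  x = 1: RHS = 1, y in [1, 10]  -> 2 point(s)
  x = 2: RHS = 9, y in [3, 8]  -> 2 point(s)
  x = 4: RHS = 1, y in [1, 10]  -> 2 point(s)
  x = 6: RHS = 1, y in [1, 10]  -> 2 point(s)
  x = 9: RHS = 0, y in [0]  -> 1 point(s)
Affine points: 9. Add the point at infinity: total = 10.

#E(F_11) = 10


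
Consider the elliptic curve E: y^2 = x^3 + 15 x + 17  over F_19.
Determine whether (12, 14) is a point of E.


Check whether y^2 = x^3 + 15 x + 17 (mod 19) for (x, y) = (12, 14).
LHS: y^2 = 14^2 mod 19 = 6
RHS: x^3 + 15 x + 17 = 12^3 + 15*12 + 17 mod 19 = 6
LHS = RHS

Yes, on the curve


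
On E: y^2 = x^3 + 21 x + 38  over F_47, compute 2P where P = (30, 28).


Doubling: s = (3 x1^2 + a) / (2 y1)
s = (3*30^2 + 21) / (2*28) mod 47 = 36
x3 = s^2 - 2 x1 mod 47 = 36^2 - 2*30 = 14
y3 = s (x1 - x3) - y1 mod 47 = 36 * (30 - 14) - 28 = 31

2P = (14, 31)


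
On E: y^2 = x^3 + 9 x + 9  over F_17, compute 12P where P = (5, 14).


k = 12 = 1100_2 (binary, LSB first: 0011)
Double-and-add from P = (5, 14):
  bit 0 = 0: acc unchanged = O
  bit 1 = 0: acc unchanged = O
  bit 2 = 1: acc = O + (0, 3) = (0, 3)
  bit 3 = 1: acc = (0, 3) + (15, 0) = (0, 14)

12P = (0, 14)


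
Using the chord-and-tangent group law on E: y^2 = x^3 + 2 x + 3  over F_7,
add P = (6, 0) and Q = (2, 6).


P != Q, so use the chord formula.
s = (y2 - y1) / (x2 - x1) = (6) / (3) mod 7 = 2
x3 = s^2 - x1 - x2 mod 7 = 2^2 - 6 - 2 = 3
y3 = s (x1 - x3) - y1 mod 7 = 2 * (6 - 3) - 0 = 6

P + Q = (3, 6)


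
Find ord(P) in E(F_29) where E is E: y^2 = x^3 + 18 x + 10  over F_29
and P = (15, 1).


Compute successive multiples of P until we hit O:
  1P = (15, 1)
  2P = (23, 11)
  3P = (27, 13)
  4P = (17, 26)
  5P = (1, 0)
  6P = (17, 3)
  7P = (27, 16)
  8P = (23, 18)
  ... (continuing to 10P)
  10P = O

ord(P) = 10


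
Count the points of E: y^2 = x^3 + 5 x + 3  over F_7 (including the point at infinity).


For each x in F_7, count y with y^2 = x^3 + 5 x + 3 mod 7:
  x = 1: RHS = 2, y in [3, 4]  -> 2 point(s)
  x = 2: RHS = 0, y in [0]  -> 1 point(s)
  x = 6: RHS = 4, y in [2, 5]  -> 2 point(s)
Affine points: 5. Add the point at infinity: total = 6.

#E(F_7) = 6


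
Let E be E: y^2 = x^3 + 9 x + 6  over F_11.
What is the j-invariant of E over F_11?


Delta = -16(4 a^3 + 27 b^2) mod 11 = 8
-1728 * (4 a)^3 = -1728 * (4*9)^3 mod 11 = 6
j = 6 * 8^(-1) mod 11 = 9

j = 9 (mod 11)


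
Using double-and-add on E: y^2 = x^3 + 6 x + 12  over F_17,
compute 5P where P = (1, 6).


k = 5 = 101_2 (binary, LSB first: 101)
Double-and-add from P = (1, 6):
  bit 0 = 1: acc = O + (1, 6) = (1, 6)
  bit 1 = 0: acc unchanged = (1, 6)
  bit 2 = 1: acc = (1, 6) + (9, 8) = (6, 14)

5P = (6, 14)


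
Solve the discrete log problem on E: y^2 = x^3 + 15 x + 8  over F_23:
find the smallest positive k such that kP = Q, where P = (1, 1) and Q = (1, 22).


Enumerate multiples of P until we hit Q = (1, 22):
  1P = (1, 1)
  2P = (10, 10)
  3P = (13, 10)
  4P = (11, 3)
  5P = (0, 13)
  6P = (5, 1)
  7P = (17, 22)
  8P = (14, 15)
  9P = (21, 4)
  10P = (2, 0)
  11P = (21, 19)
  12P = (14, 8)
  13P = (17, 1)
  14P = (5, 22)
  15P = (0, 10)
  16P = (11, 20)
  17P = (13, 13)
  18P = (10, 13)
  19P = (1, 22)
Match found at i = 19.

k = 19


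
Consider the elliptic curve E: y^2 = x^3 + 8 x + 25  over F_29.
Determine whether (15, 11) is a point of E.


Check whether y^2 = x^3 + 8 x + 25 (mod 29) for (x, y) = (15, 11).
LHS: y^2 = 11^2 mod 29 = 5
RHS: x^3 + 8 x + 25 = 15^3 + 8*15 + 25 mod 29 = 11
LHS != RHS

No, not on the curve


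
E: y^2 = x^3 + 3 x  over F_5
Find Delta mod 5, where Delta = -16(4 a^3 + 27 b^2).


4 a^3 + 27 b^2 = 4*3^3 + 27*0^2 = 108 + 0 = 108
Delta = -16 * (108) = -1728
Delta mod 5 = 2

Delta = 2 (mod 5)


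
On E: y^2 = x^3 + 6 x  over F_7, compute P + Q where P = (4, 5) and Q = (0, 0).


P != Q, so use the chord formula.
s = (y2 - y1) / (x2 - x1) = (2) / (3) mod 7 = 3
x3 = s^2 - x1 - x2 mod 7 = 3^2 - 4 - 0 = 5
y3 = s (x1 - x3) - y1 mod 7 = 3 * (4 - 5) - 5 = 6

P + Q = (5, 6)


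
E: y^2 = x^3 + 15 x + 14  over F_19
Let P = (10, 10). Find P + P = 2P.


Doubling: s = (3 x1^2 + a) / (2 y1)
s = (3*10^2 + 15) / (2*10) mod 19 = 11
x3 = s^2 - 2 x1 mod 19 = 11^2 - 2*10 = 6
y3 = s (x1 - x3) - y1 mod 19 = 11 * (10 - 6) - 10 = 15

2P = (6, 15)


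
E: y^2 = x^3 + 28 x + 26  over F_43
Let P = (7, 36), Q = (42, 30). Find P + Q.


P != Q, so use the chord formula.
s = (y2 - y1) / (x2 - x1) = (37) / (35) mod 43 = 33
x3 = s^2 - x1 - x2 mod 43 = 33^2 - 7 - 42 = 8
y3 = s (x1 - x3) - y1 mod 43 = 33 * (7 - 8) - 36 = 17

P + Q = (8, 17)


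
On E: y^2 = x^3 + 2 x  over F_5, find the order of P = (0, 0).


Compute successive multiples of P until we hit O:
  1P = (0, 0)
  2P = O

ord(P) = 2


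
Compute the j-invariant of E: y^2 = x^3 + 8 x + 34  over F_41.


Delta = -16(4 a^3 + 27 b^2) mod 41 = 20
-1728 * (4 a)^3 = -1728 * (4*8)^3 mod 41 = 28
j = 28 * 20^(-1) mod 41 = 26

j = 26 (mod 41)


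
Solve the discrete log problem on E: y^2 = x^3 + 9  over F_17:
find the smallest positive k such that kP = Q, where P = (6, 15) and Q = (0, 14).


Enumerate multiples of P until we hit Q = (0, 14):
  1P = (6, 15)
  2P = (3, 6)
  3P = (0, 3)
  4P = (15, 1)
  5P = (15, 16)
  6P = (0, 14)
Match found at i = 6.

k = 6


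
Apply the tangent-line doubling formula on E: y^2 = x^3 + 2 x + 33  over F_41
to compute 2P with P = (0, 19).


Doubling: s = (3 x1^2 + a) / (2 y1)
s = (3*0^2 + 2) / (2*19) mod 41 = 13
x3 = s^2 - 2 x1 mod 41 = 13^2 - 2*0 = 5
y3 = s (x1 - x3) - y1 mod 41 = 13 * (0 - 5) - 19 = 39

2P = (5, 39)


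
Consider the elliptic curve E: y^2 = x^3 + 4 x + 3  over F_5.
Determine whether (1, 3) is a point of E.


Check whether y^2 = x^3 + 4 x + 3 (mod 5) for (x, y) = (1, 3).
LHS: y^2 = 3^2 mod 5 = 4
RHS: x^3 + 4 x + 3 = 1^3 + 4*1 + 3 mod 5 = 3
LHS != RHS

No, not on the curve


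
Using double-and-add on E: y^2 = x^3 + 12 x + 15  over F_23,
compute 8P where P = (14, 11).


k = 8 = 1000_2 (binary, LSB first: 0001)
Double-and-add from P = (14, 11):
  bit 0 = 0: acc unchanged = O
  bit 1 = 0: acc unchanged = O
  bit 2 = 0: acc unchanged = O
  bit 3 = 1: acc = O + (9, 22) = (9, 22)

8P = (9, 22)


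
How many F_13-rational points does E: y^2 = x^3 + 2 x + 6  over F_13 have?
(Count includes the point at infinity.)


For each x in F_13, count y with y^2 = x^3 + 2 x + 6 mod 13:
  x = 1: RHS = 9, y in [3, 10]  -> 2 point(s)
  x = 3: RHS = 0, y in [0]  -> 1 point(s)
  x = 4: RHS = 0, y in [0]  -> 1 point(s)
  x = 6: RHS = 0, y in [0]  -> 1 point(s)
  x = 7: RHS = 12, y in [5, 8]  -> 2 point(s)
  x = 8: RHS = 1, y in [1, 12]  -> 2 point(s)
  x = 9: RHS = 12, y in [5, 8]  -> 2 point(s)
  x = 10: RHS = 12, y in [5, 8]  -> 2 point(s)
  x = 12: RHS = 3, y in [4, 9]  -> 2 point(s)
Affine points: 15. Add the point at infinity: total = 16.

#E(F_13) = 16


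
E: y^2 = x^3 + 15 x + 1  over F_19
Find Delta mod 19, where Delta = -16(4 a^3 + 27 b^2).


4 a^3 + 27 b^2 = 4*15^3 + 27*1^2 = 13500 + 27 = 13527
Delta = -16 * (13527) = -216432
Delta mod 19 = 16

Delta = 16 (mod 19)


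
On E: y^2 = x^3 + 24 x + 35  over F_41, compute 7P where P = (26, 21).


k = 7 = 111_2 (binary, LSB first: 111)
Double-and-add from P = (26, 21):
  bit 0 = 1: acc = O + (26, 21) = (26, 21)
  bit 1 = 1: acc = (26, 21) + (34, 4) = (31, 5)
  bit 2 = 1: acc = (31, 5) + (9, 23) = (22, 10)

7P = (22, 10)


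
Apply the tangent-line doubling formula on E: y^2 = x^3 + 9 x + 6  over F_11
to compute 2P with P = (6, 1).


Doubling: s = (3 x1^2 + a) / (2 y1)
s = (3*6^2 + 9) / (2*1) mod 11 = 9
x3 = s^2 - 2 x1 mod 11 = 9^2 - 2*6 = 3
y3 = s (x1 - x3) - y1 mod 11 = 9 * (6 - 3) - 1 = 4

2P = (3, 4)


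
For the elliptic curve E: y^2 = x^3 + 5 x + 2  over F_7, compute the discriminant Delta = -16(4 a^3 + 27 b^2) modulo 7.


4 a^3 + 27 b^2 = 4*5^3 + 27*2^2 = 500 + 108 = 608
Delta = -16 * (608) = -9728
Delta mod 7 = 2

Delta = 2 (mod 7)


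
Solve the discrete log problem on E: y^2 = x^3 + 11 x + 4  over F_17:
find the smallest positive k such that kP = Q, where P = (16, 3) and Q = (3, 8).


Enumerate multiples of P until we hit Q = (3, 8):
  1P = (16, 3)
  2P = (15, 5)
  3P = (7, 13)
  4P = (3, 9)
  5P = (13, 10)
  6P = (1, 13)
  7P = (8, 3)
  8P = (10, 14)
  9P = (9, 4)
  10P = (0, 2)
  11P = (2, 0)
  12P = (0, 15)
  13P = (9, 13)
  14P = (10, 3)
  15P = (8, 14)
  16P = (1, 4)
  17P = (13, 7)
  18P = (3, 8)
Match found at i = 18.

k = 18


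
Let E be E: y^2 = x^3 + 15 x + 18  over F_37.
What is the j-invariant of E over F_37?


Delta = -16(4 a^3 + 27 b^2) mod 37 = 9
-1728 * (4 a)^3 = -1728 * (4*15)^3 mod 37 = 8
j = 8 * 9^(-1) mod 37 = 5

j = 5 (mod 37)


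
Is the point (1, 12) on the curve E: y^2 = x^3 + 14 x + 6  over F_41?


Check whether y^2 = x^3 + 14 x + 6 (mod 41) for (x, y) = (1, 12).
LHS: y^2 = 12^2 mod 41 = 21
RHS: x^3 + 14 x + 6 = 1^3 + 14*1 + 6 mod 41 = 21
LHS = RHS

Yes, on the curve


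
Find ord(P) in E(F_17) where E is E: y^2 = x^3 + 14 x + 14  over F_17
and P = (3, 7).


Compute successive multiples of P until we hit O:
  1P = (3, 7)
  2P = (7, 8)
  3P = (6, 5)
  4P = (16, 13)
  5P = (13, 8)
  6P = (9, 6)
  7P = (14, 9)
  8P = (2, 4)
  ... (continuing to 23P)
  23P = O

ord(P) = 23


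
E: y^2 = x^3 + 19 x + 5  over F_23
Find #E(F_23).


For each x in F_23, count y with y^2 = x^3 + 19 x + 5 mod 23:
  x = 1: RHS = 2, y in [5, 18]  -> 2 point(s)
  x = 5: RHS = 18, y in [8, 15]  -> 2 point(s)
  x = 6: RHS = 13, y in [6, 17]  -> 2 point(s)
  x = 8: RHS = 2, y in [5, 18]  -> 2 point(s)
  x = 9: RHS = 8, y in [10, 13]  -> 2 point(s)
  x = 11: RHS = 4, y in [2, 21]  -> 2 point(s)
  x = 12: RHS = 6, y in [11, 12]  -> 2 point(s)
  x = 14: RHS = 2, y in [5, 18]  -> 2 point(s)
  x = 15: RHS = 8, y in [10, 13]  -> 2 point(s)
  x = 16: RHS = 12, y in [9, 14]  -> 2 point(s)
  x = 19: RHS = 3, y in [7, 16]  -> 2 point(s)
  x = 20: RHS = 13, y in [6, 17]  -> 2 point(s)
  x = 22: RHS = 8, y in [10, 13]  -> 2 point(s)
Affine points: 26. Add the point at infinity: total = 27.

#E(F_23) = 27


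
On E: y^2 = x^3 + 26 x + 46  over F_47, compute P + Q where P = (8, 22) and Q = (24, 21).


P != Q, so use the chord formula.
s = (y2 - y1) / (x2 - x1) = (46) / (16) mod 47 = 44
x3 = s^2 - x1 - x2 mod 47 = 44^2 - 8 - 24 = 24
y3 = s (x1 - x3) - y1 mod 47 = 44 * (8 - 24) - 22 = 26

P + Q = (24, 26)


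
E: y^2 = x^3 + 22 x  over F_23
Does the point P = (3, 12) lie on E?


Check whether y^2 = x^3 + 22 x + 0 (mod 23) for (x, y) = (3, 12).
LHS: y^2 = 12^2 mod 23 = 6
RHS: x^3 + 22 x + 0 = 3^3 + 22*3 + 0 mod 23 = 1
LHS != RHS

No, not on the curve


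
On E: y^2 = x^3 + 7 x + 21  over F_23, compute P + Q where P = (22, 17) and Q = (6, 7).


P != Q, so use the chord formula.
s = (y2 - y1) / (x2 - x1) = (13) / (7) mod 23 = 15
x3 = s^2 - x1 - x2 mod 23 = 15^2 - 22 - 6 = 13
y3 = s (x1 - x3) - y1 mod 23 = 15 * (22 - 13) - 17 = 3

P + Q = (13, 3)


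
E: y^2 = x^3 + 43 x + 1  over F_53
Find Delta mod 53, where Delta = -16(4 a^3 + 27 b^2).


4 a^3 + 27 b^2 = 4*43^3 + 27*1^2 = 318028 + 27 = 318055
Delta = -16 * (318055) = -5088880
Delta mod 53 = 21

Delta = 21 (mod 53)


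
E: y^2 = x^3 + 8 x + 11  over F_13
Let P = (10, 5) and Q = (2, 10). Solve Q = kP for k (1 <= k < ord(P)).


Enumerate multiples of P until we hit Q = (2, 10):
  1P = (10, 5)
  2P = (2, 10)
Match found at i = 2.

k = 2


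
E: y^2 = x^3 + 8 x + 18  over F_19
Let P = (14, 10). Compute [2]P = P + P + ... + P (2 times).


k = 2 = 10_2 (binary, LSB first: 01)
Double-and-add from P = (14, 10):
  bit 0 = 0: acc unchanged = O
  bit 1 = 1: acc = O + (2, 17) = (2, 17)

2P = (2, 17)


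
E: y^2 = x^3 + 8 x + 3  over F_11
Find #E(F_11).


For each x in F_11, count y with y^2 = x^3 + 8 x + 3 mod 11:
  x = 0: RHS = 3, y in [5, 6]  -> 2 point(s)
  x = 1: RHS = 1, y in [1, 10]  -> 2 point(s)
  x = 2: RHS = 5, y in [4, 7]  -> 2 point(s)
  x = 4: RHS = 0, y in [0]  -> 1 point(s)
  x = 5: RHS = 3, y in [5, 6]  -> 2 point(s)
  x = 6: RHS = 3, y in [5, 6]  -> 2 point(s)
  x = 9: RHS = 1, y in [1, 10]  -> 2 point(s)
  x = 10: RHS = 5, y in [4, 7]  -> 2 point(s)
Affine points: 15. Add the point at infinity: total = 16.

#E(F_11) = 16


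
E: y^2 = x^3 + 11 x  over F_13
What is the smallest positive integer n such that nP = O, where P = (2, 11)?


Compute successive multiples of P until we hit O:
  1P = (2, 11)
  2P = (12, 1)
  3P = (0, 0)
  4P = (12, 12)
  5P = (2, 2)
  6P = O

ord(P) = 6


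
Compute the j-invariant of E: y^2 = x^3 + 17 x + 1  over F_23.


Delta = -16(4 a^3 + 27 b^2) mod 23 = 6
-1728 * (4 a)^3 = -1728 * (4*17)^3 mod 23 = 3
j = 3 * 6^(-1) mod 23 = 12

j = 12 (mod 23)


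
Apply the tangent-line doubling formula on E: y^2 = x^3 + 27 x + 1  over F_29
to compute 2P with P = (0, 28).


Doubling: s = (3 x1^2 + a) / (2 y1)
s = (3*0^2 + 27) / (2*28) mod 29 = 1
x3 = s^2 - 2 x1 mod 29 = 1^2 - 2*0 = 1
y3 = s (x1 - x3) - y1 mod 29 = 1 * (0 - 1) - 28 = 0

2P = (1, 0)


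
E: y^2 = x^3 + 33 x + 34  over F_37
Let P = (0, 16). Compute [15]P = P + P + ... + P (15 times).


k = 15 = 1111_2 (binary, LSB first: 1111)
Double-and-add from P = (0, 16):
  bit 0 = 1: acc = O + (0, 16) = (0, 16)
  bit 1 = 1: acc = (0, 16) + (11, 27) = (27, 31)
  bit 2 = 1: acc = (27, 31) + (3, 7) = (8, 25)
  bit 3 = 1: acc = (8, 25) + (32, 22) = (8, 12)

15P = (8, 12)


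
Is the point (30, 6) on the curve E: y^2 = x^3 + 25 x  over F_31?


Check whether y^2 = x^3 + 25 x + 0 (mod 31) for (x, y) = (30, 6).
LHS: y^2 = 6^2 mod 31 = 5
RHS: x^3 + 25 x + 0 = 30^3 + 25*30 + 0 mod 31 = 5
LHS = RHS

Yes, on the curve


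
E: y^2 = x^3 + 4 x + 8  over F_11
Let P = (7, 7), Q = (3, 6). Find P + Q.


P != Q, so use the chord formula.
s = (y2 - y1) / (x2 - x1) = (10) / (7) mod 11 = 3
x3 = s^2 - x1 - x2 mod 11 = 3^2 - 7 - 3 = 10
y3 = s (x1 - x3) - y1 mod 11 = 3 * (7 - 10) - 7 = 6

P + Q = (10, 6)


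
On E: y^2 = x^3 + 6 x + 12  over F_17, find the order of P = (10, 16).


Compute successive multiples of P until we hit O:
  1P = (10, 16)
  2P = (14, 1)
  3P = (6, 3)
  4P = (2, 10)
  5P = (13, 3)
  6P = (9, 8)
  7P = (11, 10)
  8P = (15, 14)
  ... (continuing to 21P)
  21P = O

ord(P) = 21


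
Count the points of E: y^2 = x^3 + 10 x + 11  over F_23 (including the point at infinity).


For each x in F_23, count y with y^2 = x^3 + 10 x + 11 mod 23:
  x = 2: RHS = 16, y in [4, 19]  -> 2 point(s)
  x = 4: RHS = 0, y in [0]  -> 1 point(s)
  x = 5: RHS = 2, y in [5, 18]  -> 2 point(s)
  x = 9: RHS = 2, y in [5, 18]  -> 2 point(s)
  x = 11: RHS = 3, y in [7, 16]  -> 2 point(s)
  x = 16: RHS = 12, y in [9, 14]  -> 2 point(s)
  x = 20: RHS = 0, y in [0]  -> 1 point(s)
  x = 21: RHS = 6, y in [11, 12]  -> 2 point(s)
  x = 22: RHS = 0, y in [0]  -> 1 point(s)
Affine points: 15. Add the point at infinity: total = 16.

#E(F_23) = 16


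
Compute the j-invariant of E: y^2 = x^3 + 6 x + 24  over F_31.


Delta = -16(4 a^3 + 27 b^2) mod 31 = 7
-1728 * (4 a)^3 = -1728 * (4*6)^3 mod 31 = 15
j = 15 * 7^(-1) mod 31 = 11

j = 11 (mod 31)


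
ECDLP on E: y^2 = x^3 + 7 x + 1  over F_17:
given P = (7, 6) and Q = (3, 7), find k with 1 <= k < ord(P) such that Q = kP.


Enumerate multiples of P until we hit Q = (3, 7):
  1P = (7, 6)
  2P = (1, 3)
  3P = (5, 12)
  4P = (14, 15)
  5P = (15, 8)
  6P = (11, 10)
  7P = (0, 1)
  8P = (6, 2)
  9P = (3, 10)
  10P = (8, 12)
  11P = (4, 12)
  12P = (10, 0)
  13P = (4, 5)
  14P = (8, 5)
  15P = (3, 7)
Match found at i = 15.

k = 15


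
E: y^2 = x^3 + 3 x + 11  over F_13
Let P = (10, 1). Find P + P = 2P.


Doubling: s = (3 x1^2 + a) / (2 y1)
s = (3*10^2 + 3) / (2*1) mod 13 = 2
x3 = s^2 - 2 x1 mod 13 = 2^2 - 2*10 = 10
y3 = s (x1 - x3) - y1 mod 13 = 2 * (10 - 10) - 1 = 12

2P = (10, 12)


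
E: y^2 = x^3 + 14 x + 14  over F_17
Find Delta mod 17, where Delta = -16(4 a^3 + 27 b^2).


4 a^3 + 27 b^2 = 4*14^3 + 27*14^2 = 10976 + 5292 = 16268
Delta = -16 * (16268) = -260288
Delta mod 17 = 16

Delta = 16 (mod 17)


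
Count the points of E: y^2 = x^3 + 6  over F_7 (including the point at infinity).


For each x in F_7, count y with y^2 = x^3 + 0 x + 6 mod 7:
  x = 1: RHS = 0, y in [0]  -> 1 point(s)
  x = 2: RHS = 0, y in [0]  -> 1 point(s)
  x = 4: RHS = 0, y in [0]  -> 1 point(s)
Affine points: 3. Add the point at infinity: total = 4.

#E(F_7) = 4


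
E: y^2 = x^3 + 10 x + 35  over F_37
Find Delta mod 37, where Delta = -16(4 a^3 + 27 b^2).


4 a^3 + 27 b^2 = 4*10^3 + 27*35^2 = 4000 + 33075 = 37075
Delta = -16 * (37075) = -593200
Delta mod 37 = 21

Delta = 21 (mod 37)


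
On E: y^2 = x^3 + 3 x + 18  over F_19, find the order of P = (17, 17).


Compute successive multiples of P until we hit O:
  1P = (17, 17)
  2P = (5, 14)
  3P = (3, 15)
  4P = (6, 9)
  5P = (16, 1)
  6P = (14, 12)
  7P = (14, 7)
  8P = (16, 18)
  ... (continuing to 13P)
  13P = O

ord(P) = 13


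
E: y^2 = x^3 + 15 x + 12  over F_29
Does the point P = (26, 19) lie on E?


Check whether y^2 = x^3 + 15 x + 12 (mod 29) for (x, y) = (26, 19).
LHS: y^2 = 19^2 mod 29 = 13
RHS: x^3 + 15 x + 12 = 26^3 + 15*26 + 12 mod 29 = 27
LHS != RHS

No, not on the curve


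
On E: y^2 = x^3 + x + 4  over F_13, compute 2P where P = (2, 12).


Doubling: s = (3 x1^2 + a) / (2 y1)
s = (3*2^2 + 1) / (2*12) mod 13 = 0
x3 = s^2 - 2 x1 mod 13 = 0^2 - 2*2 = 9
y3 = s (x1 - x3) - y1 mod 13 = 0 * (2 - 9) - 12 = 1

2P = (9, 1)


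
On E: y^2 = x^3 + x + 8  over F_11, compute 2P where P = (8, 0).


k = 2 = 10_2 (binary, LSB first: 01)
Double-and-add from P = (8, 0):
  bit 0 = 0: acc unchanged = O
  bit 1 = 1: acc = O + O = O

2P = O


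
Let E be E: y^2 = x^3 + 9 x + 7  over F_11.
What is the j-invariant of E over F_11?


Delta = -16(4 a^3 + 27 b^2) mod 11 = 2
-1728 * (4 a)^3 = -1728 * (4*9)^3 mod 11 = 6
j = 6 * 2^(-1) mod 11 = 3

j = 3 (mod 11)


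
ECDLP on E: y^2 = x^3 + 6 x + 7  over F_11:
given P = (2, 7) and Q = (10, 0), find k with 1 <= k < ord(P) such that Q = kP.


Enumerate multiples of P until we hit Q = (10, 0):
  1P = (2, 7)
  2P = (10, 0)
Match found at i = 2.

k = 2


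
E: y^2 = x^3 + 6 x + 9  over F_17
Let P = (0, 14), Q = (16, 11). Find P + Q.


P != Q, so use the chord formula.
s = (y2 - y1) / (x2 - x1) = (14) / (16) mod 17 = 3
x3 = s^2 - x1 - x2 mod 17 = 3^2 - 0 - 16 = 10
y3 = s (x1 - x3) - y1 mod 17 = 3 * (0 - 10) - 14 = 7

P + Q = (10, 7)


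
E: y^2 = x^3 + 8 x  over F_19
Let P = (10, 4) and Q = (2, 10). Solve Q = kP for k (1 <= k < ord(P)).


Enumerate multiples of P until we hit Q = (2, 10):
  1P = (10, 4)
  2P = (4, 18)
  3P = (2, 9)
  4P = (16, 14)
  5P = (0, 0)
  6P = (16, 5)
  7P = (2, 10)
Match found at i = 7.

k = 7


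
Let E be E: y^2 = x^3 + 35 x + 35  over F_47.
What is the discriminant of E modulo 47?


4 a^3 + 27 b^2 = 4*35^3 + 27*35^2 = 171500 + 33075 = 204575
Delta = -16 * (204575) = -3273200
Delta mod 47 = 21

Delta = 21 (mod 47)


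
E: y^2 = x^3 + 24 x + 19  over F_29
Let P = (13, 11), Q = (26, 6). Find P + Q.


P != Q, so use the chord formula.
s = (y2 - y1) / (x2 - x1) = (24) / (13) mod 29 = 13
x3 = s^2 - x1 - x2 mod 29 = 13^2 - 13 - 26 = 14
y3 = s (x1 - x3) - y1 mod 29 = 13 * (13 - 14) - 11 = 5

P + Q = (14, 5)


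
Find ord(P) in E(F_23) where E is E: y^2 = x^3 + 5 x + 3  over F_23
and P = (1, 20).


Compute successive multiples of P until we hit O:
  1P = (1, 20)
  2P = (10, 15)
  3P = (16, 19)
  4P = (15, 7)
  5P = (0, 7)
  6P = (7, 17)
  7P = (21, 13)
  8P = (9, 15)
  ... (continuing to 23P)
  23P = O

ord(P) = 23


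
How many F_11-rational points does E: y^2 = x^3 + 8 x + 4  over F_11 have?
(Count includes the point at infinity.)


For each x in F_11, count y with y^2 = x^3 + 8 x + 4 mod 11:
  x = 0: RHS = 4, y in [2, 9]  -> 2 point(s)
  x = 3: RHS = 0, y in [0]  -> 1 point(s)
  x = 4: RHS = 1, y in [1, 10]  -> 2 point(s)
  x = 5: RHS = 4, y in [2, 9]  -> 2 point(s)
  x = 6: RHS = 4, y in [2, 9]  -> 2 point(s)
Affine points: 9. Add the point at infinity: total = 10.

#E(F_11) = 10


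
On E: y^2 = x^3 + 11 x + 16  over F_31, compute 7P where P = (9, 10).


k = 7 = 111_2 (binary, LSB first: 111)
Double-and-add from P = (9, 10):
  bit 0 = 1: acc = O + (9, 10) = (9, 10)
  bit 1 = 1: acc = (9, 10) + (1, 11) = (6, 9)
  bit 2 = 1: acc = (6, 9) + (23, 6) = (6, 22)

7P = (6, 22)


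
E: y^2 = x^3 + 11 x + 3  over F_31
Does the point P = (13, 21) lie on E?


Check whether y^2 = x^3 + 11 x + 3 (mod 31) for (x, y) = (13, 21).
LHS: y^2 = 21^2 mod 31 = 7
RHS: x^3 + 11 x + 3 = 13^3 + 11*13 + 3 mod 31 = 18
LHS != RHS

No, not on the curve


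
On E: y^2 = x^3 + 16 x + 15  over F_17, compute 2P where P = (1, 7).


Doubling: s = (3 x1^2 + a) / (2 y1)
s = (3*1^2 + 16) / (2*7) mod 17 = 5
x3 = s^2 - 2 x1 mod 17 = 5^2 - 2*1 = 6
y3 = s (x1 - x3) - y1 mod 17 = 5 * (1 - 6) - 7 = 2

2P = (6, 2)


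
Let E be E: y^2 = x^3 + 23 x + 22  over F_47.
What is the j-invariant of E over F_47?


Delta = -16(4 a^3 + 27 b^2) mod 47 = 23
-1728 * (4 a)^3 = -1728 * (4*23)^3 mod 47 = 6
j = 6 * 23^(-1) mod 47 = 35

j = 35 (mod 47)


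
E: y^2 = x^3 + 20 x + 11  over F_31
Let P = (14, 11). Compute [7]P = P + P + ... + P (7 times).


k = 7 = 111_2 (binary, LSB first: 111)
Double-and-add from P = (14, 11):
  bit 0 = 1: acc = O + (14, 11) = (14, 11)
  bit 1 = 1: acc = (14, 11) + (22, 30) = (5, 22)
  bit 2 = 1: acc = (5, 22) + (20, 17) = (13, 22)

7P = (13, 22)


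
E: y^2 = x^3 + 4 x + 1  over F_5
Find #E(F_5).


For each x in F_5, count y with y^2 = x^3 + 4 x + 1 mod 5:
  x = 0: RHS = 1, y in [1, 4]  -> 2 point(s)
  x = 1: RHS = 1, y in [1, 4]  -> 2 point(s)
  x = 3: RHS = 0, y in [0]  -> 1 point(s)
  x = 4: RHS = 1, y in [1, 4]  -> 2 point(s)
Affine points: 7. Add the point at infinity: total = 8.

#E(F_5) = 8


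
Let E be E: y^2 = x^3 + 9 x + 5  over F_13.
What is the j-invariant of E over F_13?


Delta = -16(4 a^3 + 27 b^2) mod 13 = 4
-1728 * (4 a)^3 = -1728 * (4*9)^3 mod 13 = 12
j = 12 * 4^(-1) mod 13 = 3

j = 3 (mod 13)


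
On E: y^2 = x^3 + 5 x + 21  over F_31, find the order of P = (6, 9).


Compute successive multiples of P until we hit O:
  1P = (6, 9)
  2P = (21, 26)
  3P = (13, 12)
  4P = (28, 17)
  5P = (2, 15)
  6P = (2, 16)
  7P = (28, 14)
  8P = (13, 19)
  ... (continuing to 11P)
  11P = O

ord(P) = 11


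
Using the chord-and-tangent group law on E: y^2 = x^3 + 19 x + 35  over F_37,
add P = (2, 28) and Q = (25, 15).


P != Q, so use the chord formula.
s = (y2 - y1) / (x2 - x1) = (24) / (23) mod 37 = 30
x3 = s^2 - x1 - x2 mod 37 = 30^2 - 2 - 25 = 22
y3 = s (x1 - x3) - y1 mod 37 = 30 * (2 - 22) - 28 = 1

P + Q = (22, 1)


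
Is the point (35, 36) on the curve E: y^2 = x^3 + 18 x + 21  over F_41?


Check whether y^2 = x^3 + 18 x + 21 (mod 41) for (x, y) = (35, 36).
LHS: y^2 = 36^2 mod 41 = 25
RHS: x^3 + 18 x + 21 = 35^3 + 18*35 + 21 mod 41 = 25
LHS = RHS

Yes, on the curve


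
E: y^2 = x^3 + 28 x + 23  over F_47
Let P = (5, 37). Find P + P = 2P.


Doubling: s = (3 x1^2 + a) / (2 y1)
s = (3*5^2 + 28) / (2*37) mod 47 = 16
x3 = s^2 - 2 x1 mod 47 = 16^2 - 2*5 = 11
y3 = s (x1 - x3) - y1 mod 47 = 16 * (5 - 11) - 37 = 8

2P = (11, 8)


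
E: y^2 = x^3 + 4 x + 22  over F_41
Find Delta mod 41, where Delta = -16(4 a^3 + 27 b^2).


4 a^3 + 27 b^2 = 4*4^3 + 27*22^2 = 256 + 13068 = 13324
Delta = -16 * (13324) = -213184
Delta mod 41 = 16

Delta = 16 (mod 41)


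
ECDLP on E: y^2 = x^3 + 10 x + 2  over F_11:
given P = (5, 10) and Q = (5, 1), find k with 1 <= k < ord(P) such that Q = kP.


Enumerate multiples of P until we hit Q = (5, 1):
  1P = (5, 10)
  2P = (6, 5)
  3P = (3, 2)
  4P = (8, 0)
  5P = (3, 9)
  6P = (6, 6)
  7P = (5, 1)
Match found at i = 7.

k = 7


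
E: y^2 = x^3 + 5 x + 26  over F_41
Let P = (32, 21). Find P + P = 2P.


Doubling: s = (3 x1^2 + a) / (2 y1)
s = (3*32^2 + 5) / (2*21) mod 41 = 2
x3 = s^2 - 2 x1 mod 41 = 2^2 - 2*32 = 22
y3 = s (x1 - x3) - y1 mod 41 = 2 * (32 - 22) - 21 = 40

2P = (22, 40)


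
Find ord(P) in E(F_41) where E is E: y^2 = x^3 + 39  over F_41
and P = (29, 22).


Compute successive multiples of P until we hit O:
  1P = (29, 22)
  2P = (14, 6)
  3P = (19, 16)
  4P = (36, 23)
  5P = (12, 39)
  6P = (1, 32)
  7P = (31, 8)
  8P = (30, 26)
  ... (continuing to 42P)
  42P = O

ord(P) = 42


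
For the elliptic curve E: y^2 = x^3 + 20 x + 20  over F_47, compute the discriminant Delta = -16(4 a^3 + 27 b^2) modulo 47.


4 a^3 + 27 b^2 = 4*20^3 + 27*20^2 = 32000 + 10800 = 42800
Delta = -16 * (42800) = -684800
Delta mod 47 = 37

Delta = 37 (mod 47)


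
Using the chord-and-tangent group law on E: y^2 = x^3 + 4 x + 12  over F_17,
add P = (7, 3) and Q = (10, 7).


P != Q, so use the chord formula.
s = (y2 - y1) / (x2 - x1) = (4) / (3) mod 17 = 7
x3 = s^2 - x1 - x2 mod 17 = 7^2 - 7 - 10 = 15
y3 = s (x1 - x3) - y1 mod 17 = 7 * (7 - 15) - 3 = 9

P + Q = (15, 9)


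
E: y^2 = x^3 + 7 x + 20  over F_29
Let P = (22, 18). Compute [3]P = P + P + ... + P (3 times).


k = 3 = 11_2 (binary, LSB first: 11)
Double-and-add from P = (22, 18):
  bit 0 = 1: acc = O + (22, 18) = (22, 18)
  bit 1 = 1: acc = (22, 18) + (5, 8) = (18, 27)

3P = (18, 27)


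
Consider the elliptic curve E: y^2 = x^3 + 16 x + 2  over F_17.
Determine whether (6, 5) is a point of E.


Check whether y^2 = x^3 + 16 x + 2 (mod 17) for (x, y) = (6, 5).
LHS: y^2 = 5^2 mod 17 = 8
RHS: x^3 + 16 x + 2 = 6^3 + 16*6 + 2 mod 17 = 8
LHS = RHS

Yes, on the curve


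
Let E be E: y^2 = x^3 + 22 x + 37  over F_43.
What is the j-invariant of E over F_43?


Delta = -16(4 a^3 + 27 b^2) mod 43 = 6
-1728 * (4 a)^3 = -1728 * (4*22)^3 mod 43 = 22
j = 22 * 6^(-1) mod 43 = 18

j = 18 (mod 43)


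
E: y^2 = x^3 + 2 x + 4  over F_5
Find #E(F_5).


For each x in F_5, count y with y^2 = x^3 + 2 x + 4 mod 5:
  x = 0: RHS = 4, y in [2, 3]  -> 2 point(s)
  x = 2: RHS = 1, y in [1, 4]  -> 2 point(s)
  x = 4: RHS = 1, y in [1, 4]  -> 2 point(s)
Affine points: 6. Add the point at infinity: total = 7.

#E(F_5) = 7


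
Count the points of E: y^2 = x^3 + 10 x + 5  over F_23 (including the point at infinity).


For each x in F_23, count y with y^2 = x^3 + 10 x + 5 mod 23:
  x = 1: RHS = 16, y in [4, 19]  -> 2 point(s)
  x = 3: RHS = 16, y in [4, 19]  -> 2 point(s)
  x = 7: RHS = 4, y in [2, 21]  -> 2 point(s)
  x = 10: RHS = 1, y in [1, 22]  -> 2 point(s)
  x = 12: RHS = 13, y in [6, 17]  -> 2 point(s)
  x = 13: RHS = 9, y in [3, 20]  -> 2 point(s)
  x = 16: RHS = 6, y in [11, 12]  -> 2 point(s)
  x = 19: RHS = 16, y in [4, 19]  -> 2 point(s)
  x = 21: RHS = 0, y in [0]  -> 1 point(s)
Affine points: 17. Add the point at infinity: total = 18.

#E(F_23) = 18


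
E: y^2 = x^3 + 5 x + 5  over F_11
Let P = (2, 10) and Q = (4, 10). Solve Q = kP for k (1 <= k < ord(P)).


Enumerate multiples of P until we hit Q = (4, 10):
  1P = (2, 10)
  2P = (5, 10)
  3P = (4, 1)
  4P = (6, 8)
  5P = (6, 3)
  6P = (4, 10)
Match found at i = 6.

k = 6


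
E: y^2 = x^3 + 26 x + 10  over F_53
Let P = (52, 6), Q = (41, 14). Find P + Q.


P != Q, so use the chord formula.
s = (y2 - y1) / (x2 - x1) = (8) / (42) mod 53 = 33
x3 = s^2 - x1 - x2 mod 53 = 33^2 - 52 - 41 = 42
y3 = s (x1 - x3) - y1 mod 53 = 33 * (52 - 42) - 6 = 6

P + Q = (42, 6)


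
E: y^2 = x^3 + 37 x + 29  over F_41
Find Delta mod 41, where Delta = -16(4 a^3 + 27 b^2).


4 a^3 + 27 b^2 = 4*37^3 + 27*29^2 = 202612 + 22707 = 225319
Delta = -16 * (225319) = -3605104
Delta mod 41 = 26

Delta = 26 (mod 41)


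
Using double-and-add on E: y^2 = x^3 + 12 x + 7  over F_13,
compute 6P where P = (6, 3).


k = 6 = 110_2 (binary, LSB first: 011)
Double-and-add from P = (6, 3):
  bit 0 = 0: acc unchanged = O
  bit 1 = 1: acc = O + (11, 1) = (11, 1)
  bit 2 = 1: acc = (11, 1) + (5, 6) = (6, 10)

6P = (6, 10)


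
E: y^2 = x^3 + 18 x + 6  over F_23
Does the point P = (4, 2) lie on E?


Check whether y^2 = x^3 + 18 x + 6 (mod 23) for (x, y) = (4, 2).
LHS: y^2 = 2^2 mod 23 = 4
RHS: x^3 + 18 x + 6 = 4^3 + 18*4 + 6 mod 23 = 4
LHS = RHS

Yes, on the curve


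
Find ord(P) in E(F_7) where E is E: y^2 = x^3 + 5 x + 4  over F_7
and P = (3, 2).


Compute successive multiples of P until we hit O:
  1P = (3, 2)
  2P = (2, 6)
  3P = (4, 2)
  4P = (0, 5)
  5P = (5, 0)
  6P = (0, 2)
  7P = (4, 5)
  8P = (2, 1)
  ... (continuing to 10P)
  10P = O

ord(P) = 10


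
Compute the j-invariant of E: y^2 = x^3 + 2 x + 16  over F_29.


Delta = -16(4 a^3 + 27 b^2) mod 29 = 24
-1728 * (4 a)^3 = -1728 * (4*2)^3 mod 29 = 25
j = 25 * 24^(-1) mod 29 = 24

j = 24 (mod 29)


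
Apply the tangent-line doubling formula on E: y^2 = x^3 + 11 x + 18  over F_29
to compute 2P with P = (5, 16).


Doubling: s = (3 x1^2 + a) / (2 y1)
s = (3*5^2 + 11) / (2*16) mod 29 = 19
x3 = s^2 - 2 x1 mod 29 = 19^2 - 2*5 = 3
y3 = s (x1 - x3) - y1 mod 29 = 19 * (5 - 3) - 16 = 22

2P = (3, 22)


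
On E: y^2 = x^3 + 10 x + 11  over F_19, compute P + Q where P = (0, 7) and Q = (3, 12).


P != Q, so use the chord formula.
s = (y2 - y1) / (x2 - x1) = (5) / (3) mod 19 = 8
x3 = s^2 - x1 - x2 mod 19 = 8^2 - 0 - 3 = 4
y3 = s (x1 - x3) - y1 mod 19 = 8 * (0 - 4) - 7 = 18

P + Q = (4, 18)


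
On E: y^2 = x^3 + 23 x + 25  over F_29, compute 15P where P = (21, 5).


k = 15 = 1111_2 (binary, LSB first: 1111)
Double-and-add from P = (21, 5):
  bit 0 = 1: acc = O + (21, 5) = (21, 5)
  bit 1 = 1: acc = (21, 5) + (7, 6) = (5, 27)
  bit 2 = 1: acc = (5, 27) + (28, 1) = (18, 23)
  bit 3 = 1: acc = (18, 23) + (26, 25) = (5, 2)

15P = (5, 2)


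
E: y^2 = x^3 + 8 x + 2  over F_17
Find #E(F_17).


For each x in F_17, count y with y^2 = x^3 + 8 x + 2 mod 17:
  x = 0: RHS = 2, y in [6, 11]  -> 2 point(s)
  x = 2: RHS = 9, y in [3, 14]  -> 2 point(s)
  x = 3: RHS = 2, y in [6, 11]  -> 2 point(s)
  x = 4: RHS = 13, y in [8, 9]  -> 2 point(s)
  x = 8: RHS = 0, y in [0]  -> 1 point(s)
  x = 9: RHS = 4, y in [2, 15]  -> 2 point(s)
  x = 13: RHS = 8, y in [5, 12]  -> 2 point(s)
  x = 14: RHS = 2, y in [6, 11]  -> 2 point(s)
Affine points: 15. Add the point at infinity: total = 16.

#E(F_17) = 16


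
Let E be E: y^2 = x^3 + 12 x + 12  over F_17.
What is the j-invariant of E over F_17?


Delta = -16(4 a^3 + 27 b^2) mod 17 = 5
-1728 * (4 a)^3 = -1728 * (4*12)^3 mod 17 = 8
j = 8 * 5^(-1) mod 17 = 5

j = 5 (mod 17)


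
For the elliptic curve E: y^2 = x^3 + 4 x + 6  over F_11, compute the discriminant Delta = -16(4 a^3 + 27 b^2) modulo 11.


4 a^3 + 27 b^2 = 4*4^3 + 27*6^2 = 256 + 972 = 1228
Delta = -16 * (1228) = -19648
Delta mod 11 = 9

Delta = 9 (mod 11)


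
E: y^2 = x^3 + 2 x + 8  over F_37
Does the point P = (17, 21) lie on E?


Check whether y^2 = x^3 + 2 x + 8 (mod 37) for (x, y) = (17, 21).
LHS: y^2 = 21^2 mod 37 = 34
RHS: x^3 + 2 x + 8 = 17^3 + 2*17 + 8 mod 37 = 34
LHS = RHS

Yes, on the curve


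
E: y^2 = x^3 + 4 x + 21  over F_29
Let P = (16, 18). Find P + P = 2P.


Doubling: s = (3 x1^2 + a) / (2 y1)
s = (3*16^2 + 4) / (2*18) mod 29 = 15
x3 = s^2 - 2 x1 mod 29 = 15^2 - 2*16 = 19
y3 = s (x1 - x3) - y1 mod 29 = 15 * (16 - 19) - 18 = 24

2P = (19, 24)


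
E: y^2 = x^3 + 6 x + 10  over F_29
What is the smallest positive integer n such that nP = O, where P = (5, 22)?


Compute successive multiples of P until we hit O:
  1P = (5, 22)
  2P = (18, 18)
  3P = (26, 9)
  4P = (2, 1)
  5P = (13, 9)
  6P = (15, 16)
  7P = (14, 24)
  8P = (19, 20)
  ... (continuing to 24P)
  24P = O

ord(P) = 24


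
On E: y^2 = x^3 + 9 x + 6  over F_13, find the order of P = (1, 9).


Compute successive multiples of P until we hit O:
  1P = (1, 9)
  2P = (10, 11)
  3P = (12, 3)
  4P = (9, 6)
  5P = (7, 3)
  6P = (6, 9)
  7P = (6, 4)
  8P = (7, 10)
  ... (continuing to 13P)
  13P = O

ord(P) = 13


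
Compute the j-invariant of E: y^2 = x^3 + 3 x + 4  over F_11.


Delta = -16(4 a^3 + 27 b^2) mod 11 = 6
-1728 * (4 a)^3 = -1728 * (4*3)^3 mod 11 = 10
j = 10 * 6^(-1) mod 11 = 9

j = 9 (mod 11)


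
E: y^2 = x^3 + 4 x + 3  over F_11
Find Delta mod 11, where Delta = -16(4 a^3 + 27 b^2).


4 a^3 + 27 b^2 = 4*4^3 + 27*3^2 = 256 + 243 = 499
Delta = -16 * (499) = -7984
Delta mod 11 = 2

Delta = 2 (mod 11)


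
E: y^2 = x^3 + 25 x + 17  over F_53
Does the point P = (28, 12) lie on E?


Check whether y^2 = x^3 + 25 x + 17 (mod 53) for (x, y) = (28, 12).
LHS: y^2 = 12^2 mod 53 = 38
RHS: x^3 + 25 x + 17 = 28^3 + 25*28 + 17 mod 53 = 38
LHS = RHS

Yes, on the curve


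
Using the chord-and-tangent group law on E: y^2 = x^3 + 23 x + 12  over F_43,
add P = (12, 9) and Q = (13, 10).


P != Q, so use the chord formula.
s = (y2 - y1) / (x2 - x1) = (1) / (1) mod 43 = 1
x3 = s^2 - x1 - x2 mod 43 = 1^2 - 12 - 13 = 19
y3 = s (x1 - x3) - y1 mod 43 = 1 * (12 - 19) - 9 = 27

P + Q = (19, 27)


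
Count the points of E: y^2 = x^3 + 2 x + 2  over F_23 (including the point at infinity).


For each x in F_23, count y with y^2 = x^3 + 2 x + 2 mod 23:
  x = 0: RHS = 2, y in [5, 18]  -> 2 point(s)
  x = 3: RHS = 12, y in [9, 14]  -> 2 point(s)
  x = 6: RHS = 0, y in [0]  -> 1 point(s)
  x = 8: RHS = 1, y in [1, 22]  -> 2 point(s)
  x = 9: RHS = 13, y in [6, 17]  -> 2 point(s)
  x = 12: RHS = 6, y in [11, 12]  -> 2 point(s)
  x = 15: RHS = 3, y in [7, 16]  -> 2 point(s)
  x = 16: RHS = 13, y in [6, 17]  -> 2 point(s)
  x = 17: RHS = 4, y in [2, 21]  -> 2 point(s)
  x = 21: RHS = 13, y in [6, 17]  -> 2 point(s)
Affine points: 19. Add the point at infinity: total = 20.

#E(F_23) = 20


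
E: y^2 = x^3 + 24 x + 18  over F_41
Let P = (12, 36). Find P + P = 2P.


Doubling: s = (3 x1^2 + a) / (2 y1)
s = (3*12^2 + 24) / (2*36) mod 41 = 20
x3 = s^2 - 2 x1 mod 41 = 20^2 - 2*12 = 7
y3 = s (x1 - x3) - y1 mod 41 = 20 * (12 - 7) - 36 = 23

2P = (7, 23)


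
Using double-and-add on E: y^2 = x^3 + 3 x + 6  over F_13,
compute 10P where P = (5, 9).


k = 10 = 1010_2 (binary, LSB first: 0101)
Double-and-add from P = (5, 9):
  bit 0 = 0: acc unchanged = O
  bit 1 = 1: acc = O + (3, 4) = (3, 4)
  bit 2 = 0: acc unchanged = (3, 4)
  bit 3 = 1: acc = (3, 4) + (1, 7) = (8, 10)

10P = (8, 10)


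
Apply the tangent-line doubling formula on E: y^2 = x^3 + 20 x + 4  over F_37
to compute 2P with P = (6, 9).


Doubling: s = (3 x1^2 + a) / (2 y1)
s = (3*6^2 + 20) / (2*9) mod 37 = 3
x3 = s^2 - 2 x1 mod 37 = 3^2 - 2*6 = 34
y3 = s (x1 - x3) - y1 mod 37 = 3 * (6 - 34) - 9 = 18

2P = (34, 18)


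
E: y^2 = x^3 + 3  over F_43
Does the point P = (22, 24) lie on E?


Check whether y^2 = x^3 + 0 x + 3 (mod 43) for (x, y) = (22, 24).
LHS: y^2 = 24^2 mod 43 = 17
RHS: x^3 + 0 x + 3 = 22^3 + 0*22 + 3 mod 43 = 30
LHS != RHS

No, not on the curve


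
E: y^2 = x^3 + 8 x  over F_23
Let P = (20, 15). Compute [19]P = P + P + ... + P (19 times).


k = 19 = 10011_2 (binary, LSB first: 11001)
Double-and-add from P = (20, 15):
  bit 0 = 1: acc = O + (20, 15) = (20, 15)
  bit 1 = 1: acc = (20, 15) + (8, 22) = (7, 10)
  bit 2 = 0: acc unchanged = (7, 10)
  bit 3 = 0: acc unchanged = (7, 10)
  bit 4 = 1: acc = (7, 10) + (4, 2) = (14, 2)

19P = (14, 2)


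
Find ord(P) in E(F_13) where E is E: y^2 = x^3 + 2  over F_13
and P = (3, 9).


Compute successive multiples of P until we hit O:
  1P = (3, 9)
  2P = (6, 6)
  3P = (5, 6)
  4P = (4, 12)
  5P = (2, 7)
  6P = (12, 12)
  7P = (1, 9)
  8P = (9, 4)
  ... (continuing to 19P)
  19P = O

ord(P) = 19


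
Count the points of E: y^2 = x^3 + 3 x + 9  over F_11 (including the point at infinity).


For each x in F_11, count y with y^2 = x^3 + 3 x + 9 mod 11:
  x = 0: RHS = 9, y in [3, 8]  -> 2 point(s)
  x = 2: RHS = 1, y in [1, 10]  -> 2 point(s)
  x = 3: RHS = 1, y in [1, 10]  -> 2 point(s)
  x = 6: RHS = 1, y in [1, 10]  -> 2 point(s)
  x = 10: RHS = 5, y in [4, 7]  -> 2 point(s)
Affine points: 10. Add the point at infinity: total = 11.

#E(F_11) = 11
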